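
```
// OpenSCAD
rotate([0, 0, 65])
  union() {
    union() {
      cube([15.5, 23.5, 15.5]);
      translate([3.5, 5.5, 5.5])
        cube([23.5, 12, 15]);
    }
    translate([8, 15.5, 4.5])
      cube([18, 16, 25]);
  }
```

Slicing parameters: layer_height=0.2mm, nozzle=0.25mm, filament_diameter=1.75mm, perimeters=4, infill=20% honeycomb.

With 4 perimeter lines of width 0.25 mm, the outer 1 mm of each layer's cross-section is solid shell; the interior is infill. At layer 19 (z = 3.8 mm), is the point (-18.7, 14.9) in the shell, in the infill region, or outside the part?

shell

At z = 3.8 mm: the cube is present — its section is the full 15.5×23.5 rectangle; the cube at (3.5, 5.5) does not reach this height (z outside [5.5, 20.5]); Merging all regions: only the 15.5×23.5 cube is present, so the union is just that shape — 1 connected region; the cube at (8, 15.5) is not intersected at this z (z outside [4.5, 29.5]); Taking the union: only that combined region is present, so the union is just that shape — 1 connected region; (rotated 65° about Z; rotation is an isometry so areas/perimeters/island counts are preserved). Overall, the cross-section is a single solid region. Undo the 65° rotation: the query point maps to (5.601, 23.245) in the un-rotated model frame. The nearest boundary edge runs (15.50, 23.50)→(0.00, 23.50); distance from the point to it = 0.26 mm. The point is inside the cross-section, 0.26 mm from the nearest boundary — within the 1 mm shell band (4 × 0.25).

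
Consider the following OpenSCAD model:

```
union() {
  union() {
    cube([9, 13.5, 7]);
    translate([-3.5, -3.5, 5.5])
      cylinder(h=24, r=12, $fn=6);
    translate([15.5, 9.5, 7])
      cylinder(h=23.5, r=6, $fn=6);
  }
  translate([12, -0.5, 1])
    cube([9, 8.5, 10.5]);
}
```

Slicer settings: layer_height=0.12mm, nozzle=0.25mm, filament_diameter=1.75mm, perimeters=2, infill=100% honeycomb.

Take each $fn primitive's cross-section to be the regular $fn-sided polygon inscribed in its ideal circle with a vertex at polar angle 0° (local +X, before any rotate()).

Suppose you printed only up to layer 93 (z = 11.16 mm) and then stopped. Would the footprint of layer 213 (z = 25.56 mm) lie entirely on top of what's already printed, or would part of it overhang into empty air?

Compare the two slices. At z = 11.16: the cube does not reach this height (z outside [0, 7]); the r=12 cylinder at (-3.5, -3.5) contributes a regular 6-gon of circumradius 12 (area = (6/2)·12.000²·sin(360°/6) = 374.12 mm²); the r=6 cylinder at (15.5, 9.5) contributes a regular 6-gon of circumradius 6 (area = (6/2)·6.000²·sin(360°/6) = 93.53 mm²); Merging all regions: the 2 present regions are separate (no shared area or edge), so areas and boundary lengths simply add and each stays a separate island — area = 467.65 mm²; the cube at (12, -0.5) (footprint 9×8.5) is included at this height (area 76.50 mm²); Taking the union: the regions partially overlap — summed areas 544.15 mm² minus the doubly-counted overlap 27.75 mm² gives 516.40 mm² — area = 516.40 mm². At z = 25.56: the cube is not intersected at this z (z outside [0, 7]); the r=12 cylinder at (-3.5, -3.5) gives a regular 6-gon of circumradius 12 (constant along its height) (area = (6/2)·12.000²·sin(360°/6) = 374.12 mm²); the cylinder at (15.5, 9.5): section is a regular 6-gon, circumradius r=6 (area = (6/2)·6.000²·sin(360°/6) = 93.53 mm²); Merging all regions: the 2 present regions are separate (no shared area or edge), so areas and boundary lengths simply add and each stays a separate island — area = 467.65 mm²; the cube at (12, -0.5) is not intersected at this z (z outside [1, 11.5]); Taking the union: only that combined region is present, so the union is just that shape — area = 467.65 mm². Checking containment: the cross-section at z = 25.56 is a subset of the cross-section at z = 11.16.

entirely on top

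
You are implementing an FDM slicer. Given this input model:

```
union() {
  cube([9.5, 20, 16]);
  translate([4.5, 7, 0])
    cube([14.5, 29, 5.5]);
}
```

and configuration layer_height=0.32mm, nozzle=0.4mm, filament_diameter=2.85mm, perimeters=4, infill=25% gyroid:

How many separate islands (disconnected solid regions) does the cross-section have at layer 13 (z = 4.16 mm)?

At z = 4.16 mm: the 9.5×20 cube contributes its full rectangle; the 14.5×29 cube at (4.5, 7) contributes its full rectangle; Taking the union: the regions partially overlap (shared area 65.00 mm²), so overlapping operands fuse into one piece — 1 connected region. Overall, the cross-section is a single solid region. Island count = 1.

1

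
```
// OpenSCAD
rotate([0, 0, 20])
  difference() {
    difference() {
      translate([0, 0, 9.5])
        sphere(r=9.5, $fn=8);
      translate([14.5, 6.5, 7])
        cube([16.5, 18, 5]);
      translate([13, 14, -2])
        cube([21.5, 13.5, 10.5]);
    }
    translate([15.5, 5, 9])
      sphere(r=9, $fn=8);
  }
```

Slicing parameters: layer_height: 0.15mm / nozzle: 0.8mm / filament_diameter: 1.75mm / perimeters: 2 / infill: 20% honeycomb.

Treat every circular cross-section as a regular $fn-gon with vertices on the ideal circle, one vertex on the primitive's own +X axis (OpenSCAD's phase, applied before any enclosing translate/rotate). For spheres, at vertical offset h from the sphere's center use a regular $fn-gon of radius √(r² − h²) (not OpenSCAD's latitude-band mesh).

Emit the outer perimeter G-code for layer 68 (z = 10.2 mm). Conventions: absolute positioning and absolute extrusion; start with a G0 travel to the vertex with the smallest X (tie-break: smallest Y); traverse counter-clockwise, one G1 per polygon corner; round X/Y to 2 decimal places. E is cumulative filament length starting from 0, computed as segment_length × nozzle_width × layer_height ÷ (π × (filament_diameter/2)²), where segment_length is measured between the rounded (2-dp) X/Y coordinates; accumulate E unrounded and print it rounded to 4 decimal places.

At z = 10.2 mm: the sphere: section is a regular 8-gon, circumradius = √(r²−h²) = √(9.5²−0.7²) = 9.474; the 16.5×18 cube at (14.5, 6.5) contributes its full rectangle; the cube at (13, 14) is absent (z outside [-2, 8.5]); Subtracting the remaining from the first: starting from the r=9.5 sphere, the 16.5×18 cube at (14.5, 6.5) misses the remaining region (no effect) — 1 connected region; the r=9 sphere at (15.5, 5) slices to a regular 8-gon of circumradius 8.920 (√(r²−h²) with h=1.2 from center); Subtracting the remaining from the first: starting from the result so far, the r=9 sphere at (15.5, 5) partially overlaps it — only the 4.93 mm² overlap (of its 225.03 mm²) is removed, clipping the outline — 1 connected region; (whole slice rotated 20° about Z — lengths, areas and connectivity unchanged). The outline is a single polygon with 10 vertices. Extrusion per mm of travel: 0.8 × 0.15 / (π × 0.875²) = 0.049890. Accumulating E over each segment gives final E = 2.8943.

G0 X-8.90 Y-3.24 Z10.20
G1 X-4.00 Y-8.59 E0.3619
G1 X3.24 Y-8.90 E0.7235
G1 X8.59 Y-4.00 E1.0854
G1 X8.86 Y2.17 E1.3935
G1 X4.47 Y6.95 E1.7173
G1 X4.52 Y8.02 E1.7708
G1 X4.00 Y8.59 E1.8093
G1 X-3.24 Y8.90 E2.1708
G1 X-8.59 Y4.00 E2.5327
G1 X-8.90 Y-3.24 E2.8943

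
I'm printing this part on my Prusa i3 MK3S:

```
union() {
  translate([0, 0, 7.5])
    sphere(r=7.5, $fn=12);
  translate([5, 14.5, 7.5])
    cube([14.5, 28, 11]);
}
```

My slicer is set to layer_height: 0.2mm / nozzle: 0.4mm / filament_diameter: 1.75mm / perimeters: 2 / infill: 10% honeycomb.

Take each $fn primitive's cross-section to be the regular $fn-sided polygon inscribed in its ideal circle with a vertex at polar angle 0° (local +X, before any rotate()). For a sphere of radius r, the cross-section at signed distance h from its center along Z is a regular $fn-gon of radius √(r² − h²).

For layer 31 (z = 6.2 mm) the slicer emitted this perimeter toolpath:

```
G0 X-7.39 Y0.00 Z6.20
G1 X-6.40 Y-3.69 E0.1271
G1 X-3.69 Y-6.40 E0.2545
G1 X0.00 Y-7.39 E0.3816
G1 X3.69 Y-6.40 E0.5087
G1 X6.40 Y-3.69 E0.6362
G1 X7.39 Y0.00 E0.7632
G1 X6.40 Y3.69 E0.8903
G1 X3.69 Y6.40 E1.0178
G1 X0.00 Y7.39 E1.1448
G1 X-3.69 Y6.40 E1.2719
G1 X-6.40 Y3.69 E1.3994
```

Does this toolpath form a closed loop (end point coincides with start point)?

no

Start point (G0): (-7.39, 0.00). End point (last G1): the path does not return to the start — open.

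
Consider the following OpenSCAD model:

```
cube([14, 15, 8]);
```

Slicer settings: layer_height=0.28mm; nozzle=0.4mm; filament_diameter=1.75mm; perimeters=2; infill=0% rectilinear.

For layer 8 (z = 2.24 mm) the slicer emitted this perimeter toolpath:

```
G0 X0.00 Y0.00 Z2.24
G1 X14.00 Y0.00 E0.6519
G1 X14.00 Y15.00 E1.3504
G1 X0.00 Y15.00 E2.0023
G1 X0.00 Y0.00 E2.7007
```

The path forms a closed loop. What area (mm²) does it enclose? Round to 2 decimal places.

210.00 mm²

Apply the shoelace formula to the sequence of (X, Y) vertices; enclosed area = 210.00 mm².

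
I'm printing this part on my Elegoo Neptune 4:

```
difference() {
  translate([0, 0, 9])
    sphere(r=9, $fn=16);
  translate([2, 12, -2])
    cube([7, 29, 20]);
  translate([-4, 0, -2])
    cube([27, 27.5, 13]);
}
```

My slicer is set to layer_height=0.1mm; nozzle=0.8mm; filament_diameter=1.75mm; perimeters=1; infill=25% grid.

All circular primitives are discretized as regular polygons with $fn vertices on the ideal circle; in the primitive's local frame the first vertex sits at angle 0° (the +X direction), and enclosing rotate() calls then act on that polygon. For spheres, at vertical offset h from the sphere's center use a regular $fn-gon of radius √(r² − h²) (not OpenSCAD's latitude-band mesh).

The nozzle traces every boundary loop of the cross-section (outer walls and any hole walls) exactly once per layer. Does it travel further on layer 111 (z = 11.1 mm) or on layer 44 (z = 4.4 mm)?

Layer 111 (z = 11.1): the r=9 sphere contributes a regular 16-gon of circumradius √(9²−2.1²) = 8.752 (perimeter = 2·16·8.752·sin(180°/16) = 54.64 mm); the cube at (2, 12) is present — its section is the full 7×29 rectangle (perimeter 72.00 mm); the cube at (-4, 0) does not reach this height (z outside [-2, 11]); Subtracting the remaining from the first: starting from the r=9 sphere, the 7×29 cube at (2, 12) misses the remaining region (no effect) — boundary = 54.64 mm. So its perimeter = 54.64 mm. Layer 44 (z = 4.4): the r=9 sphere slices to a regular 16-gon of circumradius 7.736 (√(r²−h²) with h=4.6 from center) (perimeter = 2·16·7.736·sin(180°/16) = 48.29 mm); the cube at (2, 12) (footprint 7×29) is included at this height (perimeter 72.00 mm); the cube at (-4, 0) is present — its section is the full 27×27.5 rectangle (perimeter 109.00 mm); Taking the first minus the rest: starting from the r=9 sphere, the 7×29 cube at (2, 12) misses the remaining region (no effect); the 27×27.5 cube at (-4, 0) partially overlaps it — only the 74.90 mm² overlap (of its 742.50 mm²) is removed, clipping the outline — boundary = 50.14 mm. So its perimeter = 50.14 mm. Layer 111 is larger (54.64 vs 50.14 mm).

layer 111 (z = 11.1 mm)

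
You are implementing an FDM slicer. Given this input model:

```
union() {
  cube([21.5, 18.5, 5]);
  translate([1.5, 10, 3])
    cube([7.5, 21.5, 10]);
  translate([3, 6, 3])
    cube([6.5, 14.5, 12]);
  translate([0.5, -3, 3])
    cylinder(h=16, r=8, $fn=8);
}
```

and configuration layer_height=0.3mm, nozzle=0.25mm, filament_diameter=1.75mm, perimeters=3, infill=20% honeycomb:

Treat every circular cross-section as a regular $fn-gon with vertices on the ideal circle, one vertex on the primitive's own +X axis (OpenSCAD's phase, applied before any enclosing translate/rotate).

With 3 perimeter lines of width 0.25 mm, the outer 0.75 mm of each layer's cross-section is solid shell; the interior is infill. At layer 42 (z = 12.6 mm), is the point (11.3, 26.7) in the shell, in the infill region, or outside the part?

outside

At z = 12.6 mm: the cube does not reach this height (z outside [0, 5]); the cube at (1.5, 10) is present — its section is the full 7.5×21.5 rectangle; the 6.5×14.5 cube at (3, 6) contributes its full rectangle; the r=8 cylinder at (0.5, -3) gives a regular 8-gon of circumradius 8 (constant along its height); Taking the union: the regions partially overlap (shared area 63.00 mm²), so overlapping operands fuse into one piece — 2 connected regions. Overall, the cross-section has 2 separate islands. The nearest boundary edge runs (9.00, 31.50)→(9.00, 20.50); distance from the point to it = 2.30 mm. The point is not inside any of the regions above, so it lies outside the cross-section (2.30 mm from the nearest boundary).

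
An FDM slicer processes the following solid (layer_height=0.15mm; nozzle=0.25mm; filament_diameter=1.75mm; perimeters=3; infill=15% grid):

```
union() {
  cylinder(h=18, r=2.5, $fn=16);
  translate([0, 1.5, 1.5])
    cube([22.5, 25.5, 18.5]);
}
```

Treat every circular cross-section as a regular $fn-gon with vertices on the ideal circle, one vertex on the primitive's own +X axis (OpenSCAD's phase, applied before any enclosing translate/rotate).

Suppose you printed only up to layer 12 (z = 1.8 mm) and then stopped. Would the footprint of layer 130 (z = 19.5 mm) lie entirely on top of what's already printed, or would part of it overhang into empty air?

entirely on top

Compare the two slices. At z = 1.8: the cylinder: section is a regular 16-gon, circumradius r=2.5 (area = (16/2)·2.500²·sin(360°/16) = 19.13 mm²); the cube at (0, 1.5) is present — its section is the full 22.5×25.5 rectangle (area 573.75 mm²); Merging all regions: the regions partially overlap — summed areas 592.88 mm² minus the doubly-counted overlap 1.33 mm² gives 591.56 mm² — area = 591.56 mm². At z = 19.5: the cylinder does not reach this height (z outside [0, 18]); the 22.5×25.5 cube at (0, 1.5) contributes its full rectangle (area 573.75 mm²); Taking the union: only the 22.5×25.5 cube at (0, 1.5) is present, so the union is just that shape — area = 573.75 mm². Checking containment: the cross-section at z = 19.5 is a subset of the cross-section at z = 1.8.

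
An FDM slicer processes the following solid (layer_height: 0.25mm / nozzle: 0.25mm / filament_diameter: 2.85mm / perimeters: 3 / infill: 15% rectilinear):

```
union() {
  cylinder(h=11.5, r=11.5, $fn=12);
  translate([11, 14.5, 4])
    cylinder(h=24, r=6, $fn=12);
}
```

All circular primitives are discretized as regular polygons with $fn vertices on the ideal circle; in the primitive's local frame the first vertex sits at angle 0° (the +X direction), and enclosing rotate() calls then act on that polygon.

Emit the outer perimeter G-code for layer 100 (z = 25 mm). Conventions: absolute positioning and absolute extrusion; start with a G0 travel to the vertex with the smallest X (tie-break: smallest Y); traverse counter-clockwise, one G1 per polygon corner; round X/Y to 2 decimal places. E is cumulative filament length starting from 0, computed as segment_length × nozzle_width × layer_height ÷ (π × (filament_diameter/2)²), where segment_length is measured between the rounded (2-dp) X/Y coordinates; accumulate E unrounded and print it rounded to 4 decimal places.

G0 X5.00 Y14.50 Z25.00
G1 X5.80 Y11.50 E0.0304
G1 X8.00 Y9.30 E0.0609
G1 X11.00 Y8.50 E0.0913
G1 X14.00 Y9.30 E0.1217
G1 X16.20 Y11.50 E0.1522
G1 X17.00 Y14.50 E0.1826
G1 X16.20 Y17.50 E0.2131
G1 X14.00 Y19.70 E0.2435
G1 X11.00 Y20.50 E0.2740
G1 X8.00 Y19.70 E0.3044
G1 X5.80 Y17.50 E0.3349
G1 X5.00 Y14.50 E0.3653

At z = 25 mm: the cylinder is absent (z outside [0, 11.5]); the cylinder at (11, 14.5): section is a regular 12-gon, circumradius r=6; Taking the union: only the r=6 cylinder at (11, 14.5) is present, so the union is just that shape — 1 connected region. The outline is a single polygon with 12 vertices. Extrusion per mm of travel: 0.25 × 0.25 / (π × 1.425²) = 0.009797. Accumulating E over each segment gives final E = 0.3653.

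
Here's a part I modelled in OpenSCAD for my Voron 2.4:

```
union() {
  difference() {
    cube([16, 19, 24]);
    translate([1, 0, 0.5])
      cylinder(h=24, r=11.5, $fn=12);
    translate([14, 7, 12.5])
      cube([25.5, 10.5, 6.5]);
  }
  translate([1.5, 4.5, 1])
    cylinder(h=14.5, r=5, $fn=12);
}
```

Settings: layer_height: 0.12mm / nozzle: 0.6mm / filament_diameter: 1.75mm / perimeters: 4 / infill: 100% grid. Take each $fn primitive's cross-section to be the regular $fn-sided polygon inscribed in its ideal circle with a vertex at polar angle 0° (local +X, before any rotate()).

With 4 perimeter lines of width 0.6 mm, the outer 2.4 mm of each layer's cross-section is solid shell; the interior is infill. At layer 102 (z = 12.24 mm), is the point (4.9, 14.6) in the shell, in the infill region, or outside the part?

infill

At z = 12.24 mm: the cube is present — its section is the full 16×19 rectangle; the r=11.5 cylinder at (1, 0) gives a regular 12-gon of circumradius 11.5 (constant along its height); the cube at (14, 7) is absent (z outside [12.5, 19]); Taking the first minus the rest: starting from the 16×19 cube, the r=11.5 cylinder at (1, 0) partially overlaps it — only the 110.55 mm² overlap (of its 396.75 mm²) is removed, clipping the outline — 1 connected region; the cylinder at (1.5, 4.5): section is a regular 12-gon, circumradius r=5; Combining (union): the 2 present regions are separate (no shared area or edge), so areas and boundary lengths simply add and each stays a separate island — 2 connected regions. Overall, the cross-section has 2 separate islands. The nearest boundary edge runs (6.75, 9.96)→(1.00, 11.50); distance from the point to it = 4.00 mm. (Shell/infill is judged within the island containing the point — the largest one.) The point is inside the cross-section and 4.00 mm from the nearest boundary — more than the 2.4 mm shell width (4 × 0.6), so it's in the infill interior.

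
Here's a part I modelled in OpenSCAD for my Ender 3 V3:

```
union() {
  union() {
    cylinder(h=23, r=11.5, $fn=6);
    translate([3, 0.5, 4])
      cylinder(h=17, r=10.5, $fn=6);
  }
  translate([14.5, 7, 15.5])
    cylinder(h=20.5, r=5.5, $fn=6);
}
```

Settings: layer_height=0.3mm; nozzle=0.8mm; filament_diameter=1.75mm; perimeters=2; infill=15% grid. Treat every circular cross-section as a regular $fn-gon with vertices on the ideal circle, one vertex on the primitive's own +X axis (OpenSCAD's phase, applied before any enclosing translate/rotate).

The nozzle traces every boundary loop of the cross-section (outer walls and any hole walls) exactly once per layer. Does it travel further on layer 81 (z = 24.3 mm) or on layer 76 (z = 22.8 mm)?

layer 76 (z = 22.8 mm)

Layer 81 (z = 24.3): the cylinder is not intersected at this z (z outside [0, 23]); the cylinder at (3, 0.5) is absent (z outside [4, 21]); Merging all regions: nothing is present at this height; the cylinder at (14.5, 7): section is a regular 6-gon, circumradius r=5.5 (perimeter = 2·6·5.500·sin(180°/6) = 33.00 mm); Merging all regions: only the r=5.5 cylinder at (14.5, 7) is present, so the union is just that shape — boundary = 33.00 mm. So its perimeter = 33.00 mm. Layer 76 (z = 22.8): the cylinder: section is a regular 6-gon, circumradius r=11.5 (perimeter = 2·6·11.500·sin(180°/6) = 69.00 mm); the cylinder at (3, 0.5) is absent (z outside [4, 21]); Taking the union: only the r=11.5 cylinder is present, so the union is just that shape — boundary = 69.00 mm; the r=5.5 cylinder at (14.5, 7) contributes a regular 6-gon of circumradius 5.5 (perimeter = 2·6·5.500·sin(180°/6) = 33.00 mm); Merging all regions: the 2 present regions are separate (no shared area or edge), so areas and boundary lengths simply add and each stays a separate island — boundary = 102.00 mm. So its perimeter = 102.00 mm. Layer 76 is larger (102.00 vs 33.00 mm).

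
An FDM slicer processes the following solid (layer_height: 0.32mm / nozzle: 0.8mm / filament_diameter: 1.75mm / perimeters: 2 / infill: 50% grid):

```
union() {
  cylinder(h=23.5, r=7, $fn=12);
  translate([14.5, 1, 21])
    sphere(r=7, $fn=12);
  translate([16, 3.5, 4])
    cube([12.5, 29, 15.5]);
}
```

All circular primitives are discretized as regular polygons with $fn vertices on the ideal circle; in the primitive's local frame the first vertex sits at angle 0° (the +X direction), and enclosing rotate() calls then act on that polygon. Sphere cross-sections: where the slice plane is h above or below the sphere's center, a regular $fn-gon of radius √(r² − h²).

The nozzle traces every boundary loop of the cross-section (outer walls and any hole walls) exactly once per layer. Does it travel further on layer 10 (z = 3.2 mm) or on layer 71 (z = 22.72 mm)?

layer 71 (z = 22.72 mm)

Layer 10 (z = 3.2): the cylinder: section is a regular 12-gon, circumradius r=7 (perimeter = 2·12·7.000·sin(180°/12) = 43.48 mm); the sphere at (14.5, 1) is not intersected at this z (|z−center|=17.800 > r=7); the cube at (16, 3.5) is absent (z outside [4, 19.5]); Taking the union: only the r=7 cylinder is present, so the union is just that shape — boundary = 43.48 mm. So its perimeter = 43.48 mm. Layer 71 (z = 22.72): the r=7 cylinder contributes a regular 12-gon of circumradius 7 (perimeter = 2·12·7.000·sin(180°/12) = 43.48 mm); the r=7 sphere at (14.5, 1) slices to a regular 12-gon of circumradius 6.785 (√(r²−h²) with h=1.72 from center) (perimeter = 2·12·6.785·sin(180°/12) = 42.15 mm); the cube at (16, 3.5) is not intersected at this z (z outside [4, 19.5]); Taking the union: the 2 present regions are separate (no shared area or edge), so areas and boundary lengths simply add and each stays a separate island — boundary = 85.63 mm. So its perimeter = 85.63 mm. Layer 71 is larger (85.63 vs 43.48 mm).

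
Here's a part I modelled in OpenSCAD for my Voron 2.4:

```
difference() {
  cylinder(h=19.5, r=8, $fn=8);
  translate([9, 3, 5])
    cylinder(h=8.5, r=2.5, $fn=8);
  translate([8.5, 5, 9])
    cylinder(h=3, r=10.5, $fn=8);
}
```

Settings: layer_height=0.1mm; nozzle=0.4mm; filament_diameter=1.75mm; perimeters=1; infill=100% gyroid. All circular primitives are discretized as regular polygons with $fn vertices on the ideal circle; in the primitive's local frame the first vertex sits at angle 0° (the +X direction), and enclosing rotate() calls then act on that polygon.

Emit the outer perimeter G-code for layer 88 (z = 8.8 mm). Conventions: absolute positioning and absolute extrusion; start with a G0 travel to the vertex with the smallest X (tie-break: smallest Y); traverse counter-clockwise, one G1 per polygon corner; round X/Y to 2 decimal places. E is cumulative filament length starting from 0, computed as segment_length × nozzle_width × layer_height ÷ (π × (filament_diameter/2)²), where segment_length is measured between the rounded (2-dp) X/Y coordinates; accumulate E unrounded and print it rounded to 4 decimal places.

At z = 8.8 mm: the r=8 cylinder gives a regular 8-gon of circumradius 8 (constant along its height); the r=2.5 cylinder at (9, 3) gives a regular 8-gon of circumradius 2.5 (constant along its height); the cylinder at (8.5, 5) does not reach this height (z outside [9, 12]); Subtracting the remaining from the first: starting from the r=8 cylinder, the r=2.5 cylinder at (9, 3) partially overlaps it — only the 0.51 mm² overlap (of its 17.68 mm²) is removed, clipping the outline — 1 connected region. The outline is a single polygon with 12 vertices. Extrusion per mm of travel: 0.4 × 0.1 / (π × 0.875²) = 0.016630. Accumulating E over each segment gives final E = 0.8181.

G0 X-8.00 Y0.00 Z8.80
G1 X-5.66 Y-5.66 E0.1019
G1 X0.00 Y-8.00 E0.2037
G1 X5.66 Y-5.66 E0.3056
G1 X8.00 Y0.00 E0.4074
G1 X7.54 Y1.10 E0.4272
G1 X7.23 Y1.23 E0.4328
G1 X6.50 Y3.00 E0.4647
G1 X6.63 Y3.31 E0.4703
G1 X5.66 Y5.66 E0.5125
G1 X0.00 Y8.00 E0.6144
G1 X-5.66 Y5.66 E0.7162
G1 X-8.00 Y0.00 E0.8181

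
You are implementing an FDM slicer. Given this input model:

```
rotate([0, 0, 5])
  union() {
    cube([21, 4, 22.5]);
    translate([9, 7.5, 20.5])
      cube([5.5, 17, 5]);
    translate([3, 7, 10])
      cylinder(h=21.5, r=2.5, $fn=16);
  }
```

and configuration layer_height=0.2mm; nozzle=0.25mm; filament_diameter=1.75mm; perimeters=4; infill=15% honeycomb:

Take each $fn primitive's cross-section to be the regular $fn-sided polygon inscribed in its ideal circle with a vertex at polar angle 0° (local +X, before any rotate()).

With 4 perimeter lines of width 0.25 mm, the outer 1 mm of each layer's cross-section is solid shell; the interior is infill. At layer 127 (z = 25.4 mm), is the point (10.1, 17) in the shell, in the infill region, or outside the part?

At z = 25.4 mm: the cube does not reach this height (z outside [0, 22.5]); the cube at (9, 7.5) is present — its section is the full 5.5×17 rectangle; the r=2.5 cylinder at (3, 7) gives a regular 16-gon of circumradius 2.5 (constant along its height); Merging all regions: the 2 present regions are separate (no shared area or edge), so areas and boundary lengths simply add and each stays a separate island — 2 connected regions; (rotated 5° about Z; rotation is an isometry so areas/perimeters/island counts are preserved). Overall, the cross-section has 2 separate islands. Undo the 5° rotation: the query point maps to (11.543, 16.055) in the un-rotated model frame. The nearest boundary edge runs (9.00, 7.50)→(9.00, 24.50); distance from the point to it = 2.54 mm. (Shell/infill is judged within the island containing the point — the largest one.) The point is inside the cross-section and 2.54 mm from the nearest boundary — more than the 1 mm shell width (4 × 0.25), so it's in the infill interior.

infill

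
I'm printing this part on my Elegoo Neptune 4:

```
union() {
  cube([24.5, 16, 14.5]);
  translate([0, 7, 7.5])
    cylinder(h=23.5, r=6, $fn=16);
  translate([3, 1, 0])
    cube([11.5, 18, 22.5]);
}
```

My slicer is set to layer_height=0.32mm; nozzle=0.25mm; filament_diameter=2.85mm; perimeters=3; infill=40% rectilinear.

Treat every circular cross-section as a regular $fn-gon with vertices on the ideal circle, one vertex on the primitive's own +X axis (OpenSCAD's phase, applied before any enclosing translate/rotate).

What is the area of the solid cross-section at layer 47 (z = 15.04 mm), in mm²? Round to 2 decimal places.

296.08 mm²

At z = 15.04 mm: the cube is not intersected at this z (z outside [0, 14.5]); the cylinder at (0, 7): section is a regular 16-gon, circumradius r=6 (area = (16/2)·6.000²·sin(360°/16) = 110.21 mm²); the cube at (3, 1) is present — its section is the full 11.5×18 rectangle (area 207.00 mm²); Merging all regions: the regions partially overlap — summed areas 317.21 mm² minus the doubly-counted overlap 21.13 mm² gives 296.08 mm² — area = 296.08 mm². Overall, the cross-section is a single solid region. Net area = 296.08 mm².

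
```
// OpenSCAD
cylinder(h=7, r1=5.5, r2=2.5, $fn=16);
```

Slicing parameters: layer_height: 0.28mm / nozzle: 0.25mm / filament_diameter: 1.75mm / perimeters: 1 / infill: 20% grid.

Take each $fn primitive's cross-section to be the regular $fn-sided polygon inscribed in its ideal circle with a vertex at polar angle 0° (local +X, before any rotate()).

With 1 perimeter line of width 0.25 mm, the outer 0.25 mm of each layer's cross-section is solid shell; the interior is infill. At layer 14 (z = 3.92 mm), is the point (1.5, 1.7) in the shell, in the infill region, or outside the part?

At z = 3.92 mm: the cone contributes a regular 16-gon of circumradius 3.820 (interpolated between r1=5.5 and r2=2.5 at t=0.560). Overall, the cross-section is a single solid region. The nearest boundary edge runs (2.70, 2.70)→(1.46, 3.53); distance from the point to it = 1.50 mm. The point is inside the cross-section and 1.50 mm from the nearest boundary — more than the 0.25 mm shell width (1 × 0.25), so it's in the infill interior.

infill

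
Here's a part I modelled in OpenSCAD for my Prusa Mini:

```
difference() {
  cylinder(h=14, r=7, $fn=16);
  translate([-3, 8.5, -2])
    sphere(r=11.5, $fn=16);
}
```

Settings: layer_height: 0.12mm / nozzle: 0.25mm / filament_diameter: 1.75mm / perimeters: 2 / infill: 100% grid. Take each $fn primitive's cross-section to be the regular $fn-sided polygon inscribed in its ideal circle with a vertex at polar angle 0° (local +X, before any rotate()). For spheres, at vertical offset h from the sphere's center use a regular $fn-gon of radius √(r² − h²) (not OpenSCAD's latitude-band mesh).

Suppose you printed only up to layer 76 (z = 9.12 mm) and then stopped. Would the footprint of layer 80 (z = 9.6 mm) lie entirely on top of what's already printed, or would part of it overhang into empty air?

part overhangs

Compare the two slices. At z = 9.12: the r=7 cylinder contributes a regular 16-gon of circumradius 7 (area = (16/2)·7.000²·sin(360°/16) = 150.01 mm²); the r=11.5 sphere at (-3, 8.5) contributes a regular 16-gon of circumradius √(11.5²−11.12²) = 2.932 (area = (16/2)·2.932²·sin(360°/16) = 26.32 mm²); Taking the first minus the rest: starting from the r=7 cylinder (150.01 mm²), the r=11.5 sphere at (-3, 8.5) partially overlaps it — only the 1.82 mm² overlap (of its 26.32 mm²) is removed, clipping the outline — area = 148.19 mm². At z = 9.6: the cylinder: section is a regular 16-gon, circumradius r=7 (area = (16/2)·7.000²·sin(360°/16) = 150.01 mm²); the sphere at (-3, 8.5) does not reach this height (|z−center|=11.600 > r=11.5); After the difference (first − rest): none of the subtracted shapes is present at this height, so the r=7 cylinder is unchanged — area = 150.01 mm². Checking containment: at z = 9.6 the cross-section extends beyond the z = 9.12 cross-section by about 1.82 mm².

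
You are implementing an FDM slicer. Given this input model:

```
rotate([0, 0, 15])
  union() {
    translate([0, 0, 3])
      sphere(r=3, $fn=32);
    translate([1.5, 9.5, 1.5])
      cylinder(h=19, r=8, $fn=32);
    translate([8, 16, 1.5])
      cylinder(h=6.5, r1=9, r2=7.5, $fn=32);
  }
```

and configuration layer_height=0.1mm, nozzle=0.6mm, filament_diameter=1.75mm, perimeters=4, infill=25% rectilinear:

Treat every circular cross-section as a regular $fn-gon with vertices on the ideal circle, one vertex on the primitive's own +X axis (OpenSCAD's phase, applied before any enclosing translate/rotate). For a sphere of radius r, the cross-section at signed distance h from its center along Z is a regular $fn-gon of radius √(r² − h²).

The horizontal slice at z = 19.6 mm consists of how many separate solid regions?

1

At z = 19.6 mm: the sphere is absent (|z−center|=16.600 > r=3); the r=8 cylinder at (1.5, 9.5) contributes a regular 32-gon of circumradius 8; the cone at (8, 16) is not intersected at this z (z outside [1.5, 8]); Taking the union: only the r=8 cylinder at (1.5, 9.5) is present, so the union is just that shape — 1 connected region; (rotated 15° about Z; rotation is an isometry so areas/perimeters/island counts are preserved). The result has 1 disconnected region.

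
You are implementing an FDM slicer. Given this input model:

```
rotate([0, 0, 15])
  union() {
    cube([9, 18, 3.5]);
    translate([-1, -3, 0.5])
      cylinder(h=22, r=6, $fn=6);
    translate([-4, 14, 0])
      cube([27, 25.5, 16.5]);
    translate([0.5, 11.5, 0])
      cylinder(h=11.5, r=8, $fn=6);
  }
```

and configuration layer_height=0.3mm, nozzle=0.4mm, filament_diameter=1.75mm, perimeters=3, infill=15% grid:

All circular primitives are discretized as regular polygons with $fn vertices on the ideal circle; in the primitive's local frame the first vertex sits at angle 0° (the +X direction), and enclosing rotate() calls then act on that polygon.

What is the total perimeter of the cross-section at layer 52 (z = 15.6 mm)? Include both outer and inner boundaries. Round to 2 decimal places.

At z = 15.6 mm: the cube is absent (z outside [0, 3.5]); the cylinder at (-1, -3): section is a regular 6-gon, circumradius r=6 (perimeter = 2·6·6.000·sin(180°/6) = 36.00 mm); the 27×25.5 cube at (-4, 14) contributes its full rectangle (perimeter 105.00 mm); the cylinder at (0.5, 11.5) is absent (z outside [0, 11.5]); Merging all regions: the 2 present regions are separate (no shared area or edge), so areas and boundary lengths simply add and each stays a separate island — boundary = 141.00 mm; (rotated 15° about Z; rotation is an isometry so areas/perimeters/island counts are preserved). Overall, the cross-section has 2 separate islands. Total boundary length (outer) = 141.00 mm.

141.00 mm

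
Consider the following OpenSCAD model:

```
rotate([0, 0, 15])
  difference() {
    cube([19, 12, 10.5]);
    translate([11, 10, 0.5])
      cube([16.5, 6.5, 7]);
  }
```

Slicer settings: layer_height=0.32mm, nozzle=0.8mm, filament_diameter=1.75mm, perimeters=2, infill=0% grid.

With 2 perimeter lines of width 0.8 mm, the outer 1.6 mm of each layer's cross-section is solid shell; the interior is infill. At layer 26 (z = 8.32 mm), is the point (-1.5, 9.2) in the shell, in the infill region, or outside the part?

shell

At z = 8.32 mm: the cube (footprint 19×12) is included at this height; the cube at (11, 10) is not intersected at this z (z outside [0.5, 7.5]); After the difference (first − rest): none of the subtracted shapes is present at this height, so the 19×12 cube is unchanged — 1 connected region; (whole slice rotated 15° about Z — lengths, areas and connectivity unchanged). Overall, the cross-section is a single solid region. Undo the 15° rotation: the query point maps to (0.932, 9.275) in the un-rotated model frame. The nearest boundary edge runs (0.00, 12.00)→(0.00, 0.00); distance from the point to it = 0.93 mm. The point is inside the cross-section, 0.93 mm from the nearest boundary — within the 1.6 mm shell band (2 × 0.8).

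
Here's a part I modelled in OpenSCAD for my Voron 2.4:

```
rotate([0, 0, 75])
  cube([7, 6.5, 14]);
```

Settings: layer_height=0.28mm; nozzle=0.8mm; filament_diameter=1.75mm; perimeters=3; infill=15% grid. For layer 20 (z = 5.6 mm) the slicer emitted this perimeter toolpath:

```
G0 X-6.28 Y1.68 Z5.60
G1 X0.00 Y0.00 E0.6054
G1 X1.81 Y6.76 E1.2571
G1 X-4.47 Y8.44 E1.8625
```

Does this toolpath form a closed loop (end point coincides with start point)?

no

Start point (G0): (-6.28, 1.68). End point (last G1): the path does not return to the start — open.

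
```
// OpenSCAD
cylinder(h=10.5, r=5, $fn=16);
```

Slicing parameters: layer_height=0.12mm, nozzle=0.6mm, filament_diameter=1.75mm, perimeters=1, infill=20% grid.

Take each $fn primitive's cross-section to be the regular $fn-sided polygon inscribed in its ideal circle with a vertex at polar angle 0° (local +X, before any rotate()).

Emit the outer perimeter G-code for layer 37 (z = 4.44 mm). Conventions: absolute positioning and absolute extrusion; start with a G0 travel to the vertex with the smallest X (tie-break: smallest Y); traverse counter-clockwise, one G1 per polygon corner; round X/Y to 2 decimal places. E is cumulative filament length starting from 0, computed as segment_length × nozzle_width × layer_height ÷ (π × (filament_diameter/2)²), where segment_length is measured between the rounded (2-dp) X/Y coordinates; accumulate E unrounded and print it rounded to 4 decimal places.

G0 X-5.00 Y0.00 Z4.44
G1 X-4.62 Y-1.91 E0.0583
G1 X-3.54 Y-3.54 E0.1168
G1 X-1.91 Y-4.62 E0.1754
G1 X0.00 Y-5.00 E0.2337
G1 X1.91 Y-4.62 E0.2919
G1 X3.54 Y-3.54 E0.3505
G1 X4.62 Y-1.91 E0.4090
G1 X5.00 Y0.00 E0.4673
G1 X4.62 Y1.91 E0.5256
G1 X3.54 Y3.54 E0.5841
G1 X1.91 Y4.62 E0.6427
G1 X0.00 Y5.00 E0.7010
G1 X-1.91 Y4.62 E0.7592
G1 X-3.54 Y3.54 E0.8178
G1 X-4.62 Y1.91 E0.8763
G1 X-5.00 Y0.00 E0.9346

At z = 4.44 mm: the r=5 cylinder contributes a regular 16-gon of circumradius 5. The outline is a single polygon with 16 vertices. Extrusion per mm of travel: 0.6 × 0.12 / (π × 0.875²) = 0.029934. Accumulating E over each segment gives final E = 0.9346.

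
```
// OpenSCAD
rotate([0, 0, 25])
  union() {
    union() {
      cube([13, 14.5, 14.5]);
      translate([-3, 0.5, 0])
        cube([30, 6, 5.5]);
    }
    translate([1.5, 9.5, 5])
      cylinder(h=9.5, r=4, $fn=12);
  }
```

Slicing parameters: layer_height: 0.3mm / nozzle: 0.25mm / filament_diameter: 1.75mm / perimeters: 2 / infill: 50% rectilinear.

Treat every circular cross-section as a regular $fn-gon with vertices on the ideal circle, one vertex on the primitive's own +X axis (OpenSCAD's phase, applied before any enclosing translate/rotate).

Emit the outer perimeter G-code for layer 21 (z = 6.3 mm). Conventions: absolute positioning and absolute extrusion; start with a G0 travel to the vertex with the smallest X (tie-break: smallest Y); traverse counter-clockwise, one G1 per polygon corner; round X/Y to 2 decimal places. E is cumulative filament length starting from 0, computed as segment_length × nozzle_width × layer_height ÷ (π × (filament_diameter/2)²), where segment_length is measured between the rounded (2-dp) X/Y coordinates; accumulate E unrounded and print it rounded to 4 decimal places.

G0 X-6.64 Y9.59 Z6.30
G1 X-6.28 Y7.55 E0.0646
G1 X-4.95 Y5.97 E0.1290
G1 X-3.00 Y5.26 E0.1937
G1 X-2.49 Y5.35 E0.2098
G1 X0.00 Y0.00 E0.3939
G1 X11.78 Y5.49 E0.7991
G1 X5.65 Y18.64 E1.2515
G1 X-6.13 Y13.14 E1.6569
G1 X-5.54 Y11.87 E1.7005
G1 X-5.93 Y11.54 E1.7165
G1 X-6.64 Y9.59 E1.7812

At z = 6.3 mm: the cube is present — its section is the full 13×14.5 rectangle; the cube at (-3, 0.5) does not reach this height (z outside [0, 5.5]); Combining (union): only the 13×14.5 cube is present, so the union is just that shape — 1 connected region; the r=4 cylinder at (1.5, 9.5) contributes a regular 12-gon of circumradius 4; Taking the union: the regions partially overlap (shared area 35.40 mm²), so overlapping operands fuse into one piece — 1 connected region; (whole slice rotated 25° about Z — lengths, areas and connectivity unchanged). The outline is a single polygon with 11 vertices. Extrusion per mm of travel: 0.25 × 0.3 / (π × 0.875²) = 0.031181. Accumulating E over each segment gives final E = 1.7812.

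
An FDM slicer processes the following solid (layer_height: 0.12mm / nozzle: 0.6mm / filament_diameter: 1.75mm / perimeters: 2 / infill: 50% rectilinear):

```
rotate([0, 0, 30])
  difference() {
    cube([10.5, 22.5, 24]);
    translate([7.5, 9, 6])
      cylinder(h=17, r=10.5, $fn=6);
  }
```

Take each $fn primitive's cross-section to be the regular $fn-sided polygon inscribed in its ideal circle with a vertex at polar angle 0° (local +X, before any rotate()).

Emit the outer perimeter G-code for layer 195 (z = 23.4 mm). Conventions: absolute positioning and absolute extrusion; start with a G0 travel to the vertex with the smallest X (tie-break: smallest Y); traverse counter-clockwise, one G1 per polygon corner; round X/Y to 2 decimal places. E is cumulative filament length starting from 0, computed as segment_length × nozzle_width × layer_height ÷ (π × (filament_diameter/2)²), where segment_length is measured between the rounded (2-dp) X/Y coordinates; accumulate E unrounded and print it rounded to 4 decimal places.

G0 X-11.25 Y19.49 Z23.40
G1 X0.00 Y0.00 E0.6736
G1 X9.09 Y5.25 E0.9879
G1 X-2.16 Y24.74 E1.6615
G1 X-11.25 Y19.49 E1.9757

At z = 23.4 mm: the cube is present — its section is the full 10.5×22.5 rectangle; the cylinder at (7.5, 9) does not reach this height (z outside [6, 23]); Subtracting the remaining from the first: none of the subtracted shapes is present at this height, so the 10.5×22.5 cube is unchanged — 1 connected region; (whole slice rotated 30° about Z — lengths, areas and connectivity unchanged). The outline is a single polygon with 4 vertices. Extrusion per mm of travel: 0.6 × 0.12 / (π × 0.875²) = 0.029934. Accumulating E over each segment gives final E = 1.9757.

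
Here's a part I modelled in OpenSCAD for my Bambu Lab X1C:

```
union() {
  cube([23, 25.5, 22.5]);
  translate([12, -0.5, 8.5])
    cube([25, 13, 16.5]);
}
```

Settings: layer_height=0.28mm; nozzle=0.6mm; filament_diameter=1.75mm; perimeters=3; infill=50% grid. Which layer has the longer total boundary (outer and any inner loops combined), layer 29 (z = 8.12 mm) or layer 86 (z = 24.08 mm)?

Layer 29 (z = 8.12): the cube (footprint 23×25.5) is included at this height (perimeter 97.00 mm); the cube at (12, -0.5) is not intersected at this z (z outside [8.5, 25]); Combining (union): only the 23×25.5 cube is present, so the union is just that shape — boundary = 97.00 mm. So its perimeter = 97.00 mm. Layer 86 (z = 24.08): the cube is not intersected at this z (z outside [0, 22.5]); the cube at (12, -0.5) (footprint 25×13) is included at this height (perimeter 76.00 mm); Merging all regions: only the 25×13 cube at (12, -0.5) is present, so the union is just that shape — boundary = 76.00 mm. So its perimeter = 76.00 mm. Layer 29 is larger (97.00 vs 76.00 mm).

layer 29 (z = 8.12 mm)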